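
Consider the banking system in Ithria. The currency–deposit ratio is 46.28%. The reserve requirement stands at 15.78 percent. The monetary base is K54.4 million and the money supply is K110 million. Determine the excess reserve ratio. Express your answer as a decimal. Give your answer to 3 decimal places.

Using m = M/MB = 110/54.4 ≈ 2.022059. Since m = (1 + c)/(c + rr + e), the denominator satisfies c + rr + e = (1 + c)/m = (1 + 0.4628) / 2.022059 ≈ 0.723421.
With c = 0.4628 and rr = 0.1578, the excess reserve ratio is 0.723421 − 0.4628 − 0.1578 = 0.102821.

0.103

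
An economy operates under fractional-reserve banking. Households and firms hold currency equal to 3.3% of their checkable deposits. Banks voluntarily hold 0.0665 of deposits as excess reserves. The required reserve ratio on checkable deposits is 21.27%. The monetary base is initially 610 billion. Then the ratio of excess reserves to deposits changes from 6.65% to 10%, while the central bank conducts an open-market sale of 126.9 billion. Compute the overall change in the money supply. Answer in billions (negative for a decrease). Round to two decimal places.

Before: m₁ = (1 + 0.033) / (0.2127 + 0.0665 + 0.033) ≈ 3.308776, MB₁ = 610, so M₁ = 3.308776 × 610 ≈ 2018.3534 billion.
After: m₂ = (1 + 0.033) / (0.2127 + 0.1 + 0.033) ≈ 2.988140, MB₂ = 610 − 126.9 = 483.1, so M₂ = 2.988140 × 483.1 ≈ 1443.5704 billion.
ΔM = M₂ − M₁ = 1443.5704 − 2018.3534 = -574.783 billion.

-574.78 billion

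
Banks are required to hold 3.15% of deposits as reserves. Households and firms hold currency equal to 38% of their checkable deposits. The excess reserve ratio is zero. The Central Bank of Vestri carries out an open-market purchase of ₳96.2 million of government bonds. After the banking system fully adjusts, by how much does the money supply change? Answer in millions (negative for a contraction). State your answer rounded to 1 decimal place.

The money multiplier is m = (1 + c) / (rr + c) = (1 + 0.38) / (0.0315 + 0.38) ≈ 3.3536.
The purchase adds 96.2 million of base, so ΔM = m × ΔMB = 3.3536 × (+96.2) ≈ 322.6163 million.

₳322.6 million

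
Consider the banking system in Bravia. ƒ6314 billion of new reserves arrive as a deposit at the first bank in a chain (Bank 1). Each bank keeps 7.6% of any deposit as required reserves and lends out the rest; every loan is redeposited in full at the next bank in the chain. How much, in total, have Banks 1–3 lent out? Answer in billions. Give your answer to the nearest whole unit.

ƒ16206 billion

Bank i lends (1 − rr)^i of the original deposit: Bank 1 lends 6314·0.9240 = 5834.1360, Bank 2 lends 6314·0.9240² ≈ 5390.7417, and so on.
Summing a geometric series: total = 6314·[0.9240·(1 − 0.9240^3) / (1 − 0.9240)] ≈ 16205.9230 billion.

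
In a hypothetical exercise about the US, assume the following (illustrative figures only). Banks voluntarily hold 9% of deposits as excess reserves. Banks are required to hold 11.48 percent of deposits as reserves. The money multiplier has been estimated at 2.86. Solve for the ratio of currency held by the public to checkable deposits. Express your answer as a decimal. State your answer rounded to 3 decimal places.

Using m = 2.86. From m = (1 + c)/(c + rr + e), rearranging gives 1 + c = m·(c + rr + e), so c·(1 − m) = m·(rr + e) − 1.
Hence c = [m·(rr + e) − 1]/(1 − m) = [2.86 × (0.1148 + 0.09) − 1] / (1 − 2.86) ≈ 0.222727.

0.223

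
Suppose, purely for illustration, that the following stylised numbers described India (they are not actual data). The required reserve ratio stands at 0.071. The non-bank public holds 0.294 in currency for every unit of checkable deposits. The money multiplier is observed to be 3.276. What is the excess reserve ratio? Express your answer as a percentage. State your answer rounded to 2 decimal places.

3.00%

Using m = 3.276. Since m = (1 + c)/(c + rr + e), the denominator satisfies c + rr + e = (1 + c)/m = (1 + 0.294) / 3.276 ≈ 0.394994.
With c = 0.294 and rr = 0.071, the excess reserve ratio is 0.394994 − 0.294 − 0.071 = 0.029994.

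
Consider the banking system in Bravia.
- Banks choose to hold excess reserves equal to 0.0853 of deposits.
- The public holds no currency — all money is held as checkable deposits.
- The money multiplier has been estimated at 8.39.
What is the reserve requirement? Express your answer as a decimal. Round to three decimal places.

0.034

Using m = 8.39. Since m = (1 + c)/(c + rr + e), the denominator satisfies c + rr + e = (1 + c)/m = (1 + 0) / 8.39 ≈ 0.119190.
With c = 0 and e = 0.0853, the reserve requirement is 0.119190 − 0 − 0.0853 = 0.03389.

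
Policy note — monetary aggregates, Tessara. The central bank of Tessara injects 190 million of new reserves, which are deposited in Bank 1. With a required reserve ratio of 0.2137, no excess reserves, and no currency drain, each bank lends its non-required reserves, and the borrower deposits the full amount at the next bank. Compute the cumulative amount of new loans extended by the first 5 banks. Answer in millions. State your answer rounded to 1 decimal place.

Bank i lends (1 − rr)^i of the original deposit: Bank 1 lends 190·0.7863 = 149.3970, Bank 2 lends 190·0.7863² ≈ 117.4709, and so on.
Summing a geometric series: total = 190·[0.7863·(1 − 0.7863^5) / (1 − 0.7863)] ≈ 488.9714 million.

489.0 million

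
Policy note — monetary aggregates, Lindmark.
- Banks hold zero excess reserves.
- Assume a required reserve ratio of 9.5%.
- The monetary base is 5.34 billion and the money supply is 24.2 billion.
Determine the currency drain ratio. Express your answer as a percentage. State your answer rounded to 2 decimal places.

Using m = M/MB = 24.2/5.34 ≈ 4.531835. From m = (1 + c)/(c + rr + e), rearranging gives 1 + c = m·(c + rr + e), so c·(1 − m) = m·(rr + e) − 1.
Hence c = [m·(rr + e) − 1]/(1 − m) = [4.531835 × (0.095 + 0) − 1] / (1 − 4.531835) ≈ 0.161241.

16.12%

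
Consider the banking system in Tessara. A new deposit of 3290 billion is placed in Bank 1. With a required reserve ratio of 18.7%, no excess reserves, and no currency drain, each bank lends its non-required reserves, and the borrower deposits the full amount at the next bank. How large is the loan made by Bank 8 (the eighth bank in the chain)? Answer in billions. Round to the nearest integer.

628 billion

Each bank lends a fraction (1 − rr) = 0.8130 of the deposit it receives, so Bank 8 receives 3290·0.8130^7 and lends 3290·0.8130^8 ≈ 627.9431 billion.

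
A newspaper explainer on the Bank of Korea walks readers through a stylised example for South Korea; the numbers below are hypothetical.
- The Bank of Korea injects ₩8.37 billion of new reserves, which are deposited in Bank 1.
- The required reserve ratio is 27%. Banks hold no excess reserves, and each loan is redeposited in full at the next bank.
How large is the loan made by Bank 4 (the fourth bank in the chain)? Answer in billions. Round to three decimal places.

₩2.377 billion

Each bank lends a fraction (1 − rr) = 0.7300 of the deposit it receives, so Bank 4 receives 8.37·0.7300^3 and lends 8.37·0.7300^4 ≈ 2.3769 billion.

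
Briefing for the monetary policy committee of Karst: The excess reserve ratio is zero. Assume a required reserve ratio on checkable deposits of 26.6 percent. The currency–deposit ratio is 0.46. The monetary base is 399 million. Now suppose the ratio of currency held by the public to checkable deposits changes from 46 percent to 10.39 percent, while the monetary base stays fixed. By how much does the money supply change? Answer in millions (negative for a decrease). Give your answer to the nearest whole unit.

388 million

Initially m₁ = (1 + 0.46) / (0.266 + 0.46) ≈ 2.0110, so M₁ = 2.0110 × 399 = 802.389 million.
After the change m₂ = (1 + 0.1039) / (0.266 + 0.1039) ≈ 2.9843, so M₂ = 2.9843 × 399 = 1190.7357 million.
ΔM = M₂ − M₁ = 1190.7357 − 802.389 = 388.3467 million.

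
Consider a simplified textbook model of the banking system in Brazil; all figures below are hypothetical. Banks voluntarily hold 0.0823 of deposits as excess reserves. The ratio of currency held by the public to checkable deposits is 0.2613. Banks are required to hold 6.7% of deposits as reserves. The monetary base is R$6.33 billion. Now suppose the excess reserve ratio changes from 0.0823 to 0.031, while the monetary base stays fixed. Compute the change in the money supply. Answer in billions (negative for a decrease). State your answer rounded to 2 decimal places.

R$2.78 billion

Initially m₁ = (1 + 0.2613) / (0.067 + 0.0823 + 0.2613) ≈ 3.0718, so M₁ = 3.0718 × 6.33 ≈ 19.4445 billion.
After the change m₂ = (1 + 0.2613) / (0.067 + 0.031 + 0.2613) ≈ 3.5104, so M₂ = 3.5104 × 6.33 ≈ 22.2208 billion.
ΔM = M₂ − M₁ = 22.2208 − 19.4445 = 2.7763 billion.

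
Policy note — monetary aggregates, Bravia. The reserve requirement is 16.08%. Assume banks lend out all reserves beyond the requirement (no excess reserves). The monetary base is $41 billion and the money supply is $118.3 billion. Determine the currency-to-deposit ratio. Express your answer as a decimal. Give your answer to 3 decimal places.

0.284

Using m = M/MB = 118.3/41 ≈ 2.885366. From m = (1 + c)/(c + rr + e), rearranging gives 1 + c = m·(c + rr + e), so c·(1 − m) = m·(rr + e) − 1.
Hence c = [m·(rr + e) − 1]/(1 − m) = [2.885366 × (0.1608 + 0) − 1] / (1 − 2.885366) ≈ 0.284313.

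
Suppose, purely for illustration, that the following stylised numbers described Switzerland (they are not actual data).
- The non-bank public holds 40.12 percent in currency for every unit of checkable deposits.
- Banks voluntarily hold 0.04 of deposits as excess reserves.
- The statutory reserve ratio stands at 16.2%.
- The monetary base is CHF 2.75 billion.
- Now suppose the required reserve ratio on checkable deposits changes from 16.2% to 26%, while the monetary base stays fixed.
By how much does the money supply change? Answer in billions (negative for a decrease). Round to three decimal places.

Initially m₁ = (1 + 0.4012) / (0.162 + 0.04 + 0.4012) ≈ 2.32294, so M₁ = 2.32294 × 2.75 ≈ 6.3881 billion.
After the change m₂ = (1 + 0.4012) / (0.26 + 0.04 + 0.4012) ≈ 1.99829, so M₂ = 1.99829 × 2.75 ≈ 5.4953 billion.
ΔM = M₂ − M₁ = 5.4953 − 6.3881 = -0.8928 billion.

-0.893 billion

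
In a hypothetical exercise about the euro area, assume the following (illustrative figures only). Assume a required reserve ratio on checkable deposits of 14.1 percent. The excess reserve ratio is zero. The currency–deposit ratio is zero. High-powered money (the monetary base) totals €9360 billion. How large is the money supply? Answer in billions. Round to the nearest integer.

With no currency drain or excess reserves, the money multiplier is m = 1/rr = 1/0.141 ≈ 7.09220.
Money supply M = m × MB = 7.09220 × 9360 = 66382.992 billion.

€66383 billion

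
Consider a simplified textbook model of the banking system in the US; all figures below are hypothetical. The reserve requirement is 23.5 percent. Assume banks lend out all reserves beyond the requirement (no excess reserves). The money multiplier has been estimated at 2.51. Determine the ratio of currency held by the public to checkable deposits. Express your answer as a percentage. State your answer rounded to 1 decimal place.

27.2%

Using m = 2.51. From m = (1 + c)/(c + rr + e), rearranging gives 1 + c = m·(c + rr + e), so c·(1 − m) = m·(rr + e) − 1.
Hence c = [m·(rr + e) − 1]/(1 − m) = [2.51 × (0.235 + 0) − 1] / (1 − 2.51) ≈ 0.271623.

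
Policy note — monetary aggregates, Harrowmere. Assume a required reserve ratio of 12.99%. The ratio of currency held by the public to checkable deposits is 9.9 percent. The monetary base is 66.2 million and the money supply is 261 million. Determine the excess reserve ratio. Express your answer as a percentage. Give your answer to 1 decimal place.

Using m = M/MB = 261/66.2 ≈ 3.942598. Since m = (1 + c)/(c + rr + e), the denominator satisfies c + rr + e = (1 + c)/m = (1 + 0.099) / 3.942598 ≈ 0.278750.
With c = 0.099 and rr = 0.1299, the excess reserve ratio is 0.278750 − 0.099 − 0.1299 = 0.04985.

5.0%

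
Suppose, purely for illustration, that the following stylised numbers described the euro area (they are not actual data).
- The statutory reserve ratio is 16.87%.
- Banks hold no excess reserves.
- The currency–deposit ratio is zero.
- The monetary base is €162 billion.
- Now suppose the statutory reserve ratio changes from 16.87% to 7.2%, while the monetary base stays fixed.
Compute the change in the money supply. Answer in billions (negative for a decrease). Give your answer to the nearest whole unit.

Initially m₁ = 1 / (0.1687) ≈ 5.9277, so M₁ = 5.9277 × 162 = 960.2874 billion.
After the change m₂ = 1 / (0.072) ≈ 13.8889, so M₂ = 13.8889 × 162 = 2250.0018 billion.
ΔM = M₂ − M₁ = 2250.0018 − 960.2874 = 1289.7144 billion.

€1290 billion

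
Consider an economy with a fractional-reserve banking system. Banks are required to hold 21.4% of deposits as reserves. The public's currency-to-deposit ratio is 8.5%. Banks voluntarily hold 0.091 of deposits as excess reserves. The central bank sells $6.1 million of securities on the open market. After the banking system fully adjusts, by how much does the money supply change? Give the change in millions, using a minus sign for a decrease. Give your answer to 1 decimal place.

-17.0 million

The money multiplier is m = (1 + c) / (rr + e + c) = (1 + 0.085) / (0.214 + 0.091 + 0.085) ≈ 2.7821.
The sale removes 6.1 million of base, so ΔM = m × ΔMB = 2.7821 × (−6.1) ≈ -16.9708 million.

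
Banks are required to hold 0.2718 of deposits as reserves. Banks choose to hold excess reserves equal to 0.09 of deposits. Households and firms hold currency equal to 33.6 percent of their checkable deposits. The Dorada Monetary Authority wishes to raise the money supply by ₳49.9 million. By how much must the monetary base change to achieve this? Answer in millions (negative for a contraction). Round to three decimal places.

₳26.063 million

The money multiplier is m = (1 + c) / (rr + e + c) = (1 + 0.336) / (0.2718 + 0.09 + 0.336) ≈ 1.914589.
ΔMB = ΔM / m = (+49.9) / 1.914589 ≈ 26.063 million.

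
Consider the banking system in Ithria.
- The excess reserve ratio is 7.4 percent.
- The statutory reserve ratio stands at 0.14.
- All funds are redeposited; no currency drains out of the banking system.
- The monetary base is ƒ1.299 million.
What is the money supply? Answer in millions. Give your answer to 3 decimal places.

The money multiplier is m = 1 / (rr + e) = 1 / (0.14 + 0.074) ≈ 4.67290.
So M = m × MB = 4.67290 × 1.299 ≈ 6.0701 million.

ƒ6.070 million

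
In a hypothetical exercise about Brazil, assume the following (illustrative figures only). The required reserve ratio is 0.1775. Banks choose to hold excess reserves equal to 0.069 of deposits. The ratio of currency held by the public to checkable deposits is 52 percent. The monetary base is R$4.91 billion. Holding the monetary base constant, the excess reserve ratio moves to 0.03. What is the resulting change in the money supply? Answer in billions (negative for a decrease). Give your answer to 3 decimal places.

R$0.522 billion

Initially m₁ = (1 + 0.52) / (0.1775 + 0.069 + 0.52) ≈ 1.98304, so M₁ = 1.98304 × 4.91 ≈ 9.7367 billion.
After the change m₂ = (1 + 0.52) / (0.1775 + 0.03 + 0.52) ≈ 2.08935, so M₂ = 2.08935 × 4.91 ≈ 10.2587 billion.
ΔM = M₂ − M₁ = 10.2587 − 9.7367 = 0.522 billion.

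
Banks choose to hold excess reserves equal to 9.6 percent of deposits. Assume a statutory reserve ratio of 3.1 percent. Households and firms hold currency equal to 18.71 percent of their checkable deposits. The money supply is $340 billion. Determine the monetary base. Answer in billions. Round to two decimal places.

$89.96 billion

The money multiplier is m = (1 + c) / (rr + e + c) = (1 + 0.1871) / (0.031 + 0.096 + 0.1871) ≈ 3.779370.
MB = M / m = 340 / 3.779370 ≈ 89.9621 billion.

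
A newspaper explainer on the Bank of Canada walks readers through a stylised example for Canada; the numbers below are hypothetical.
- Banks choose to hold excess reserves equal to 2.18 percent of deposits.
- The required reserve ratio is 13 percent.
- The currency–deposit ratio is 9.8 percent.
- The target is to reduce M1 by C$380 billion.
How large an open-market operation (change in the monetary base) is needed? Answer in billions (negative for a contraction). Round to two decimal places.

-86.45 billion

The money multiplier is m = (1 + c) / (rr + e + c) = (1 + 0.098) / (0.13 + 0.0218 + 0.098) ≈ 4.395516.
ΔMB = ΔM / m = (−380) / 4.395516 ≈ -86.4517 billion.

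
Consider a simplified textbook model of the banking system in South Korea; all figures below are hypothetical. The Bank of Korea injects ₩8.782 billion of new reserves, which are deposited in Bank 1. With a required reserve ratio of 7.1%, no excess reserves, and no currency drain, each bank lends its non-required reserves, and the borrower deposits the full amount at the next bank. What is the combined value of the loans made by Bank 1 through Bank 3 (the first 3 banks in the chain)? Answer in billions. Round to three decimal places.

Bank i lends (1 − rr)^i of the original deposit: Bank 1 lends 8.782·0.9290 ≈ 8.1585, Bank 2 lends 8.782·0.9290² ≈ 7.5792, and so on.
Summing a geometric series: total = 8.782·[0.9290·(1 − 0.9290^3) / (1 − 0.9290)] ≈ 22.7788 billion.

₩22.779 billion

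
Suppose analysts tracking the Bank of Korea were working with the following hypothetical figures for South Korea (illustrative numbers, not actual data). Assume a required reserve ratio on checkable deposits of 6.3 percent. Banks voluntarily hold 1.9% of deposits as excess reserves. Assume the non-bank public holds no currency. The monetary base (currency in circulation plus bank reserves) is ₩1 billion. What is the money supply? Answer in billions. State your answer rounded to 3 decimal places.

The money multiplier is m = 1 / (rr + e) = 1 / (0.063 + 0.019) ≈ 12.1951.
So M = m × MB = 12.1951 × 1 = 12.1951 billion.

₩12.195 billion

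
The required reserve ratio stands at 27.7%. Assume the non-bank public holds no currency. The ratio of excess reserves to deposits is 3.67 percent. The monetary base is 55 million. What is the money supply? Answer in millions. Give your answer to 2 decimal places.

The money multiplier is m = 1 / (rr + e) = 1 / (0.277 + 0.0367) ≈ 3.18776.
So M = m × MB = 3.18776 × 55 = 175.3268 million.

175.33 million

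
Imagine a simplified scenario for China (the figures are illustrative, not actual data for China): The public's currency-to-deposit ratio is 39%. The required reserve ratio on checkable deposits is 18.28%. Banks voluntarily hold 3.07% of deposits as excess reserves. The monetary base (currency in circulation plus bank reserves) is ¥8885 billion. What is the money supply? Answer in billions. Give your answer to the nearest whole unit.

¥20464 billion

The money multiplier is m = (1 + c) / (rr + e + c) = (1 + 0.39) / (0.1828 + 0.0307 + 0.39) ≈ 2.30323.
So M = m × MB = 2.30323 × 8885 ≈ 20464.1986 billion.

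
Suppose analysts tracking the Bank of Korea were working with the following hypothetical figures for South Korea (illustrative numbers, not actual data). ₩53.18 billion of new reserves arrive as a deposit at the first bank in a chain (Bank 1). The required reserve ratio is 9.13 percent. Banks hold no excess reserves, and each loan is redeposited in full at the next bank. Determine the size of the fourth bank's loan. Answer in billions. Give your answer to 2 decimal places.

Each bank lends a fraction (1 − rr) = 0.9087 of the deposit it receives, so Bank 4 receives 53.18·0.9087^3 and lends 53.18·0.9087^4 ≈ 36.2602 billion.

₩36.26 billion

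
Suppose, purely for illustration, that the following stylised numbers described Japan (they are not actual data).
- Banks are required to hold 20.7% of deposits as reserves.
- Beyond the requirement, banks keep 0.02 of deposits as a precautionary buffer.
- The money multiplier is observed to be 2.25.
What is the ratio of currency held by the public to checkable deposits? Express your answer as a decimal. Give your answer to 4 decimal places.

Using m = 2.25. From m = (1 + c)/(c + rr + e), rearranging gives 1 + c = m·(c + rr + e), so c·(1 − m) = m·(rr + e) − 1.
Hence c = [m·(rr + e) − 1]/(1 − m) = [2.25 × (0.207 + 0.02) − 1] / (1 − 2.25) = 0.391400.

0.3914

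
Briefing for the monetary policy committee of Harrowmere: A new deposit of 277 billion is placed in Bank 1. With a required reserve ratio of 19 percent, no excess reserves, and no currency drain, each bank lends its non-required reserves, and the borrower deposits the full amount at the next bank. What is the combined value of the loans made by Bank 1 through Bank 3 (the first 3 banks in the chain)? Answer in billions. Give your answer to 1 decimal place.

Bank i lends (1 − rr)^i of the original deposit: Bank 1 lends 277·0.8100 = 224.3700, Bank 2 lends 277·0.8100² = 181.7397, and so on.
Summing a geometric series: total = 277·[0.8100·(1 − 0.8100^3) / (1 − 0.8100)] ≈ 553.3189 billion.

553.3 billion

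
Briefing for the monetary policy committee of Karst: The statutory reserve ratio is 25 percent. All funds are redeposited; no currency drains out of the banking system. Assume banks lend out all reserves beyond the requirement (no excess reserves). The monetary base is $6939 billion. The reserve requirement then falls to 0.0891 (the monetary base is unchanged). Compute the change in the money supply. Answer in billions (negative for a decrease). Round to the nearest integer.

Initially m₁ = 1 / (0.25) = 4, so M₁ = 4 × 6939 = 27756 billion.
After the change m₂ = 1 / (0.0891) ≈ 11.22334, so M₂ = 11.22334 × 6939 ≈ 77878.7563 billion.
ΔM = M₂ − M₁ = 77878.7563 − 27756 = 50122.7563 billion.

$50123 billion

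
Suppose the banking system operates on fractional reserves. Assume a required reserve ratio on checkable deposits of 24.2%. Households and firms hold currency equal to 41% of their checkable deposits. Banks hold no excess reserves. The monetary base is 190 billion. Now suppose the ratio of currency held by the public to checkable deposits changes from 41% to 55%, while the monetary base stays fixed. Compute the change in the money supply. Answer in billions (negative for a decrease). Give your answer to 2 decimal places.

Initially m₁ = (1 + 0.41) / (0.242 + 0.41) ≈ 2.162577, so M₁ = 2.162577 × 190 ≈ 410.8896 billion.
After the change m₂ = (1 + 0.55) / (0.242 + 0.55) ≈ 1.957071, so M₂ = 1.957071 × 190 ≈ 371.8435 billion.
ΔM = M₂ − M₁ = 371.8435 − 410.8896 = -39.0461 billion.

-39.05 billion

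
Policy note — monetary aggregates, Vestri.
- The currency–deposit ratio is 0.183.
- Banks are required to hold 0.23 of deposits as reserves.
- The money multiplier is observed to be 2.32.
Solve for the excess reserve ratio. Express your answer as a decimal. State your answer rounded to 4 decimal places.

0.0969

Using m = 2.32. Since m = (1 + c)/(c + rr + e), the denominator satisfies c + rr + e = (1 + c)/m = (1 + 0.183) / 2.32 ≈ 0.509914.
With c = 0.183 and rr = 0.23, the excess reserve ratio is 0.509914 − 0.183 − 0.23 = 0.096914.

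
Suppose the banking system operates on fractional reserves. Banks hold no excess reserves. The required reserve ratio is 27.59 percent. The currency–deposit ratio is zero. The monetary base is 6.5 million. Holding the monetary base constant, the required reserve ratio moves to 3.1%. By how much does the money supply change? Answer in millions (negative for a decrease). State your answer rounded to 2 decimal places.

186.12 million

Initially m₁ = 1 / (0.2759) ≈ 3.6245, so M₁ = 3.6245 × 6.5 ≈ 23.5592 million.
After the change m₂ = 1 / (0.031) ≈ 32.2581, so M₂ = 32.2581 × 6.5 ≈ 209.6776 million.
ΔM = M₂ − M₁ = 209.6776 − 23.5592 = 186.1184 million.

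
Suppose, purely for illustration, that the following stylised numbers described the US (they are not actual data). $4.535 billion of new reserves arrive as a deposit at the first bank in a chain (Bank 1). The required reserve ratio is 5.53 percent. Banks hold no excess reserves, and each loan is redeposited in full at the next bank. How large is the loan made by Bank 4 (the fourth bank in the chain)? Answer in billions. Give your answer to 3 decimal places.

Each bank lends a fraction (1 − rr) = 0.9447 of the deposit it receives, so Bank 4 receives 4.535·0.9447^3 and lends 4.535·0.9447^4 ≈ 3.6120 billion.

$3.612 billion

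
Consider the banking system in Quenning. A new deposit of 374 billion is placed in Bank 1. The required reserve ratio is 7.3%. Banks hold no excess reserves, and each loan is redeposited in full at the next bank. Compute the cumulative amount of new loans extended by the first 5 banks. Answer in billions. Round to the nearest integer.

Bank i lends (1 − rr)^i of the original deposit: Bank 1 lends 374·0.9270 = 346.6980, Bank 2 lends 374·0.9270² ≈ 321.3890, and so on.
Summing a geometric series: total = 374·[0.9270·(1 − 0.9270^5) / (1 − 0.9270)] ≈ 1498.2115 billion.

1498 billion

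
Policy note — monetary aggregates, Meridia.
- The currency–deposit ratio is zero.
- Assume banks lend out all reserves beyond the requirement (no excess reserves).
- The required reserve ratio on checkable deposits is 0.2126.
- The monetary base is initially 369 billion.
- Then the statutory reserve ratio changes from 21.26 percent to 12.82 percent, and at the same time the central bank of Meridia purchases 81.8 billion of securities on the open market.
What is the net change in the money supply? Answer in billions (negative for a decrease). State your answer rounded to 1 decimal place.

Before: m₁ = 1 / (0.2126) ≈ 4.70367, MB₁ = 369, so M₁ = 4.70367 × 369 ≈ 1735.6542 billion.
After: m₂ = 1 / (0.1282) ≈ 7.80031, MB₂ = 369 + 81.8 = 450.8, so M₂ = 7.80031 × 450.8 ≈ 3516.3797 billion.
ΔM = M₂ − M₁ = 3516.3797 − 1735.6542 = 1780.7255 billion.

1780.7 billion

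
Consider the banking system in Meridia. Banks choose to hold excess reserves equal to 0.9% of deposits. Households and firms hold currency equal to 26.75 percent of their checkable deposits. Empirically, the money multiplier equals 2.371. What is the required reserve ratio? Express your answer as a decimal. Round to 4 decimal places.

0.2581

Using m = 2.371. Since m = (1 + c)/(c + rr + e), the denominator satisfies c + rr + e = (1 + c)/m = (1 + 0.2675) / 2.371 ≈ 0.534585.
With c = 0.2675 and e = 0.009, the required reserve ratio is 0.534585 − 0.2675 − 0.009 = 0.258085.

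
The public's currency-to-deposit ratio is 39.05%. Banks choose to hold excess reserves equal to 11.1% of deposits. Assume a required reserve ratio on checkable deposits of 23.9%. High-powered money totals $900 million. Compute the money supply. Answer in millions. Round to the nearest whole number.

$1690 million

The money multiplier is m = (1 + c) / (rr + e + c) = (1 + 0.3905) / (0.239 + 0.111 + 0.3905) ≈ 1.8778.
So M = m × MB = 1.8778 × 900 = 1690.02 million.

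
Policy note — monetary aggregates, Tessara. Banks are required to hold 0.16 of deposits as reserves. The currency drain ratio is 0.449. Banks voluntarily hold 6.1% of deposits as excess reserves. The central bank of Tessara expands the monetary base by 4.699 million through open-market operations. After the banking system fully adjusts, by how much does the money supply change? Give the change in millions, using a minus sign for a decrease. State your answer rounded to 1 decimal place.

The money multiplier is m = (1 + c) / (rr + e + c) = (1 + 0.449) / (0.16 + 0.061 + 0.449) ≈ 2.1627.
The purchase adds 4.699 million of base, so ΔM = m × ΔMB = 2.1627 × (+4.699) ≈ 10.1625 million.

10.2 million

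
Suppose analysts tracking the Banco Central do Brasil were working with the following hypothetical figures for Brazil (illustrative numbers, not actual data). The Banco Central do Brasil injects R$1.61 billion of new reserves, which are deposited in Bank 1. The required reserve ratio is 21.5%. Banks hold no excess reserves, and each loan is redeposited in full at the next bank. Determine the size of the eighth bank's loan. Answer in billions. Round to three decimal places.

R$0.232 billion

Each bank lends a fraction (1 − rr) = 0.7850 of the deposit it receives, so Bank 8 receives 1.61·0.7850^7 and lends 1.61·0.7850^8 ≈ 0.2322 billion.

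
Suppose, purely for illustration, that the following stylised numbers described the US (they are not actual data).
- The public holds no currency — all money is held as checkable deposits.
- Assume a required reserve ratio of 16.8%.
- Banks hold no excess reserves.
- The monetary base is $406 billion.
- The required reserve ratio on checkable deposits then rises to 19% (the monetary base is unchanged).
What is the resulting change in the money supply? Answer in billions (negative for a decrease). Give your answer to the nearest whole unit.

-280 billion

Initially m₁ = 1 / (0.168) ≈ 5.9524, so M₁ = 5.9524 × 406 = 2416.6744 billion.
After the change m₂ = 1 / (0.19) ≈ 5.2632, so M₂ = 5.2632 × 406 = 2136.8592 billion.
ΔM = M₂ − M₁ = 2136.8592 − 2416.6744 = -279.8152 billion.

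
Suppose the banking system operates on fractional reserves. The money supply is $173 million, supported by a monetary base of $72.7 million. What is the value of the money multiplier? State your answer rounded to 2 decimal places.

2.38

The money multiplier is m = M / MB = 173 / 72.7 ≈ 2.37964.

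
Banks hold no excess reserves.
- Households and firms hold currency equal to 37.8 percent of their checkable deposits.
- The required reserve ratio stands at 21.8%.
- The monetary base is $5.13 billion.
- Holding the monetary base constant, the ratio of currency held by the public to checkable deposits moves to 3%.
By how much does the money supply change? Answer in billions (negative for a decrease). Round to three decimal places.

Initially m₁ = (1 + 0.378) / (0.218 + 0.378) ≈ 2.31208, so M₁ = 2.31208 × 5.13 ≈ 11.861 billion.
After the change m₂ = (1 + 0.03) / (0.218 + 0.03) ≈ 4.15323, so M₂ = 4.15323 × 5.13 ≈ 21.3061 billion.
ΔM = M₂ − M₁ = 21.3061 − 11.861 = 9.4451 billion.

$9.445 billion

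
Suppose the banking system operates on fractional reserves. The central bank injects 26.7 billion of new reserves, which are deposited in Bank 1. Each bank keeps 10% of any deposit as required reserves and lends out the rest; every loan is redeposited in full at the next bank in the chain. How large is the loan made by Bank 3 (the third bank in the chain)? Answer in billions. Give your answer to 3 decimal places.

Each bank lends a fraction (1 − rr) = 0.9000 of the deposit it receives, so Bank 3 receives 26.7·0.9000^2 and lends 26.7·0.9000^3 = 19.4643 billion.

19.464 billion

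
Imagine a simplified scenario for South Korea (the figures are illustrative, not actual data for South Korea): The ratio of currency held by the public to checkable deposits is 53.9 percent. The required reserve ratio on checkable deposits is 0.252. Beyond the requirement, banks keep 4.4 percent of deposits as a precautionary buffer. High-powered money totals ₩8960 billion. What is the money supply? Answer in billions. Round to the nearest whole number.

The money multiplier is m = (1 + c) / (rr + e + c) = (1 + 0.539) / (0.252 + 0.044 + 0.539) ≈ 1.84311.
So M = m × MB = 1.84311 × 8960 = 16514.2656 billion.

₩16514 billion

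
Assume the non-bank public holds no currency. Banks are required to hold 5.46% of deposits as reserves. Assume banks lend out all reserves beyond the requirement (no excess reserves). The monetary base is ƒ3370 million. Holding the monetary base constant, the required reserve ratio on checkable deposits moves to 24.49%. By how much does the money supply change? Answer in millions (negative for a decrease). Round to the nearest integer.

Initially m₁ = 1 / (0.0546) ≈ 18.31502, so M₁ = 18.31502 × 3370 = 61721.6174 million.
After the change m₂ = 1 / (0.2449) ≈ 4.08330, so M₂ = 4.08330 × 3370 = 13760.721 million.
ΔM = M₂ − M₁ = 13760.721 − 61721.6174 = -47960.8964 million.

-47961 million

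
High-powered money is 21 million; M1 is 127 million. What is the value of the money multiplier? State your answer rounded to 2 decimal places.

The money multiplier is m = M / MB = 127 / 21 ≈ 6.04762.

6.05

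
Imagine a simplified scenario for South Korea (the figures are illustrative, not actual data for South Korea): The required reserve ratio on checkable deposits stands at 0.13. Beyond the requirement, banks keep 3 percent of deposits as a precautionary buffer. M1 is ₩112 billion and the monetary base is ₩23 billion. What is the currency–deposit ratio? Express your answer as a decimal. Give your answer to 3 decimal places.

0.057

Using m = M/MB = 112/23 ≈ 4.869565. From m = (1 + c)/(c + rr + e), rearranging gives 1 + c = m·(c + rr + e), so c·(1 − m) = m·(rr + e) − 1.
Hence c = [m·(rr + e) − 1]/(1 − m) = [4.869565 × (0.13 + 0.03) − 1] / (1 − 4.869565) ≈ 0.057079.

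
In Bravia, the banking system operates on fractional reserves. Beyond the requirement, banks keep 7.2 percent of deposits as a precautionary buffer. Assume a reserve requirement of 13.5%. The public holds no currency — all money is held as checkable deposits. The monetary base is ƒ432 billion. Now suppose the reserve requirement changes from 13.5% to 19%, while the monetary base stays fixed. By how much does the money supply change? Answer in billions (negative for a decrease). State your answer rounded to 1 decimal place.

Initially m₁ = 1 / (0.135 + 0.072) ≈ 4.83092, so M₁ = 4.83092 × 432 ≈ 2086.9574 billion.
After the change m₂ = 1 / (0.19 + 0.072) ≈ 3.81679, so M₂ = 3.81679 × 432 ≈ 1648.8533 billion.
ΔM = M₂ − M₁ = 1648.8533 − 2086.9574 = -438.1041 billion.

-438.1 billion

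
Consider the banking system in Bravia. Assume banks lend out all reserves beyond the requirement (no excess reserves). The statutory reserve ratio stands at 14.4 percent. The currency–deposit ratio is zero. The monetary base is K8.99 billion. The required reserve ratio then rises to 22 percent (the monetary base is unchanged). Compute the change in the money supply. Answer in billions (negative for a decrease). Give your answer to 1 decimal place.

-21.6 billion

Initially m₁ = 1 / (0.144) ≈ 6.9444, so M₁ = 6.9444 × 8.99 ≈ 62.4302 billion.
After the change m₂ = 1 / (0.22) ≈ 4.5455, so M₂ = 4.5455 × 8.99 ≈ 40.864 billion.
ΔM = M₂ − M₁ = 40.864 − 62.4302 = -21.5662 billion.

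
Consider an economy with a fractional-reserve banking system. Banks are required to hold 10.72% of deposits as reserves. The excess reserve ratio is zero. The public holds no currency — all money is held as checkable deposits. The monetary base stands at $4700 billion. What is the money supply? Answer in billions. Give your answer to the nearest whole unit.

$43843 billion

With no currency drain or excess reserves, the money multiplier is m = 1/rr = 1/0.1072 ≈ 9.32836.
Money supply M = m × MB = 9.32836 × 4700 = 43843.292 billion.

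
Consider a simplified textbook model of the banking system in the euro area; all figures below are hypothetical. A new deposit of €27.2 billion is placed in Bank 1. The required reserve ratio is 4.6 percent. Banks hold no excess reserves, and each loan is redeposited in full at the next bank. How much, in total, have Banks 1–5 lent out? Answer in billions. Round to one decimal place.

€118.3 billion

Bank i lends (1 − rr)^i of the original deposit: Bank 1 lends 27.2·0.9540 = 25.9488, Bank 2 lends 27.2·0.9540² ≈ 24.7552, and so on.
Summing a geometric series: total = 27.2·[0.9540·(1 − 0.9540^5) / (1 − 0.9540)] ≈ 118.3441 billion.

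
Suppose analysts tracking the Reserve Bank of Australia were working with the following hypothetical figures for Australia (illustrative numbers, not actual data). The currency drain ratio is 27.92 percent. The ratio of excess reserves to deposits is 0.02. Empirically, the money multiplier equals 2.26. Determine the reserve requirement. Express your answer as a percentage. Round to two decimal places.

Using m = 2.26. Since m = (1 + c)/(c + rr + e), the denominator satisfies c + rr + e = (1 + c)/m = (1 + 0.2792) / 2.26 ≈ 0.566018.
With c = 0.2792 and e = 0.02, the reserve requirement is 0.566018 − 0.2792 − 0.02 = 0.266818.

26.68%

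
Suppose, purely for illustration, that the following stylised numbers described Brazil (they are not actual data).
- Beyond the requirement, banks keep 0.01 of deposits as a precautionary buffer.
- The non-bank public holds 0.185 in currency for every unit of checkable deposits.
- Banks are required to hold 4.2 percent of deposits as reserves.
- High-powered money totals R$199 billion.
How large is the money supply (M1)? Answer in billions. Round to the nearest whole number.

R$995 billion

The money multiplier is m = (1 + c) / (rr + e + c) = (1 + 0.185) / (0.042 + 0.01 + 0.185) = 5.
So M = m × MB = 5 × 199 = 995 billion.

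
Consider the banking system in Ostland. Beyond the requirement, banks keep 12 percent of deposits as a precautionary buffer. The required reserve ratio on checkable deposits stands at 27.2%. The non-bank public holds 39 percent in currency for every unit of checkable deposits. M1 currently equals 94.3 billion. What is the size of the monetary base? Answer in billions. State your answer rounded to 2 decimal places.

53.05 billion

The money multiplier is m = (1 + c) / (rr + e + c) = (1 + 0.39) / (0.272 + 0.12 + 0.39) ≈ 1.77749.
MB = M / m = 94.3 / 1.77749 ≈ 53.0523 billion.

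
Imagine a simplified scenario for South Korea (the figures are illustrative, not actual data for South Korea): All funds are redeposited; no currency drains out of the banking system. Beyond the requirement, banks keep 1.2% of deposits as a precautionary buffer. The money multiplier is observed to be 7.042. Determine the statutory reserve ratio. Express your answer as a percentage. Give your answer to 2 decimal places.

Using m = 7.042. Since m = (1 + c)/(c + rr + e), the denominator satisfies c + rr + e = (1 + c)/m = (1 + 0) / 7.042 ≈ 0.142005.
With c = 0 and e = 0.012, the statutory reserve ratio is 0.142005 − 0 − 0.012 = 0.130005.

13.00%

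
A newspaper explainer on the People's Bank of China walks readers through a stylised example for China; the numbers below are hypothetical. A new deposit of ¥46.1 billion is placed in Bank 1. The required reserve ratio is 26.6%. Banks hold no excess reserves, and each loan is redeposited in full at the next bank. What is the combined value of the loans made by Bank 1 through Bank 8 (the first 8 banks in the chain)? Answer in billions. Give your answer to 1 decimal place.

¥116.5 billion

Bank i lends (1 − rr)^i of the original deposit: Bank 1 lends 46.1·0.7340 = 33.8374, Bank 2 lends 46.1·0.7340² ≈ 24.8367, and so on.
Summing a geometric series: total = 46.1·[0.7340·(1 − 0.7340^8) / (1 − 0.7340)] ≈ 116.4910 billion.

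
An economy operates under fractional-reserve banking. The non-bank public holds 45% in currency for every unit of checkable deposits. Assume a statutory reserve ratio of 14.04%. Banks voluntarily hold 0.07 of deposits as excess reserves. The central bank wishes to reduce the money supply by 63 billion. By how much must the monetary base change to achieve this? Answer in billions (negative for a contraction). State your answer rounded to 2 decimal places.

The money multiplier is m = (1 + c) / (rr + e + c) = (1 + 0.45) / (0.1404 + 0.07 + 0.45) ≈ 2.19564.
ΔMB = ΔM / m = (−63) / 2.19564 ≈ -28.6932 billion.

-28.69 billion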